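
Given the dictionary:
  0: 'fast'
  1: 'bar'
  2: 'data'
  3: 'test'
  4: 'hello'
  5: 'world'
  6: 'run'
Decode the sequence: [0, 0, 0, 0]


Look up each index in the dictionary:
  0 -> 'fast'
  0 -> 'fast'
  0 -> 'fast'
  0 -> 'fast'

Decoded: "fast fast fast fast"


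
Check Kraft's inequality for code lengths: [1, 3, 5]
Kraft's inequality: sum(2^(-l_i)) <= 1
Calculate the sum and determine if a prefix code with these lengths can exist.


Sum = 2^(-1) + 2^(-3) + 2^(-5)
    = 0.5 + 0.125 + 0.03125
    = 21/32 = 0.65625
Since 0.65625 <= 1, Kraft's inequality IS satisfied.
A prefix code with these lengths CAN exist.

Kraft sum = 0.65625. Satisfied.


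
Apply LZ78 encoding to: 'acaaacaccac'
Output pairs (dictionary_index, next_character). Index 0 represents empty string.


LZ78 encoding steps:
Dictionary: {0: ''}
Step 1: w='' (idx 0), next='a' -> output (0, 'a'), add 'a' as idx 1
Step 2: w='' (idx 0), next='c' -> output (0, 'c'), add 'c' as idx 2
Step 3: w='a' (idx 1), next='a' -> output (1, 'a'), add 'aa' as idx 3
Step 4: w='a' (idx 1), next='c' -> output (1, 'c'), add 'ac' as idx 4
Step 5: w='ac' (idx 4), next='c' -> output (4, 'c'), add 'acc' as idx 5
Step 6: w='ac' (idx 4), end of input -> output (4, '')


Encoded: [(0, 'a'), (0, 'c'), (1, 'a'), (1, 'c'), (4, 'c'), (4, '')]


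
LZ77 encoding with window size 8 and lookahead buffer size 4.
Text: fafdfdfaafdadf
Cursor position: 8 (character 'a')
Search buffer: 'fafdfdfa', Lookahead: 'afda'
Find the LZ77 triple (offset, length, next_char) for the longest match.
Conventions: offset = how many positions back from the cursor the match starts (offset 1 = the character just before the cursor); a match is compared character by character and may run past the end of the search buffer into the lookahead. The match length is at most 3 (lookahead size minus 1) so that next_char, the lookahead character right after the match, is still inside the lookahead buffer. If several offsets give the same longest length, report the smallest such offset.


Try each offset into the search buffer:
  offset=1 (pos 7, char 'a'): match length 1
  offset=2 (pos 6, char 'f'): match length 0
  offset=3 (pos 5, char 'd'): match length 0
  offset=4 (pos 4, char 'f'): match length 0
  offset=5 (pos 3, char 'd'): match length 0
  offset=6 (pos 2, char 'f'): match length 0
  offset=7 (pos 1, char 'a'): match length 3
  offset=8 (pos 0, char 'f'): match length 0
Longest match has length 3 at offset 7.
next_char = character at position 8 + 3 = 11 -> 'a'

Best match: offset=7, length=3 (matching 'afd' starting at position 1)
LZ77 triple: (7, 3, 'a')


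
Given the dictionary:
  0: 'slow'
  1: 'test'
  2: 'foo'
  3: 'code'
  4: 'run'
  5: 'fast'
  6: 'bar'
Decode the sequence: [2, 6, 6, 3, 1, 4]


Look up each index in the dictionary:
  2 -> 'foo'
  6 -> 'bar'
  6 -> 'bar'
  3 -> 'code'
  1 -> 'test'
  4 -> 'run'

Decoded: "foo bar bar code test run"


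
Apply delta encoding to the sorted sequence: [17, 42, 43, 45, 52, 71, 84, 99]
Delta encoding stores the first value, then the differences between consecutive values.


First value: 17
Deltas:
  42 - 17 = 25
  43 - 42 = 1
  45 - 43 = 2
  52 - 45 = 7
  71 - 52 = 19
  84 - 71 = 13
  99 - 84 = 15


Delta encoded: [17, 25, 1, 2, 7, 19, 13, 15]


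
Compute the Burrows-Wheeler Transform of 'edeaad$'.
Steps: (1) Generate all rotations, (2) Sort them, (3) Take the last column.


Rotations (sorted):
  0: $edeaad -> last char: d
  1: aad$ede -> last char: e
  2: ad$edea -> last char: a
  3: d$edeaa -> last char: a
  4: deaad$e -> last char: e
  5: eaad$ed -> last char: d
  6: edeaad$ -> last char: $


BWT = deaaed$


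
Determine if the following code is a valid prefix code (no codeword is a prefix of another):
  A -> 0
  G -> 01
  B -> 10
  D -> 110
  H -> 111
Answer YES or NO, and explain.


Checking each pair (does one codeword prefix another?):
  A='0' vs G='01': prefix -- VIOLATION

NO -- this is NOT a valid prefix code. A (0) is a prefix of G (01).


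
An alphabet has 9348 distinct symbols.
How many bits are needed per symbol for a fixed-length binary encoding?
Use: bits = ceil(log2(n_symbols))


log2(9348) = 13.1904
Bracket: 2^13 = 8192 < 9348 <= 2^14 = 16384
So ceil(log2(9348)) = 14

bits = ceil(log2(9348)) = ceil(13.1904) = 14 bits


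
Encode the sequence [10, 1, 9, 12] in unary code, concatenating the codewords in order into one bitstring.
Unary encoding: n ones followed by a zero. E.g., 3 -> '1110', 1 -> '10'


Encode each number as n ones followed by a terminating 0:
  10 -> 11111111110 (11 bits)
  1 -> 10 (2 bits)
  9 -> 1111111110 (10 bits)
  12 -> 1111111111110 (13 bits)
Total length = 11 + 2 + 10 + 13 = 36 bits.

Unary([10, 1, 9, 12]) = 111111111101011111111101111111111110 (36 bits)


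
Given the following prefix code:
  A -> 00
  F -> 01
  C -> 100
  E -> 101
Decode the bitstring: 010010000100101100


Decoding step by step:
Bits 01 -> F
Bits 00 -> A
Bits 100 -> C
Bits 00 -> A
Bits 100 -> C
Bits 101 -> E
Bits 100 -> C


Decoded message: FACACEC


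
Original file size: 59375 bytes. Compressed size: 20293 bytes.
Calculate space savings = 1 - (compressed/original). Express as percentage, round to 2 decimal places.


ratio = compressed/original = 20293/59375 = 0.341777
savings = 1 - ratio = 1 - 0.341777 = 0.658223
as a percentage: 0.658223 * 100 = 65.82%

Space savings = 1 - 20293/59375 = 65.82%


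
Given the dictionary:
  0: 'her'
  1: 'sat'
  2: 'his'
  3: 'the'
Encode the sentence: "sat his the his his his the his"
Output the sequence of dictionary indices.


Look up each word in the dictionary:
  'sat' -> 1
  'his' -> 2
  'the' -> 3
  'his' -> 2
  'his' -> 2
  'his' -> 2
  'the' -> 3
  'his' -> 2

Encoded: [1, 2, 3, 2, 2, 2, 3, 2]


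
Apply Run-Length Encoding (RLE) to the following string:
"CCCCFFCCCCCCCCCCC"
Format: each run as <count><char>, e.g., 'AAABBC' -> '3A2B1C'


Scanning runs left to right:
  i=0: run of 'C' x 4 -> '4C'
  i=4: run of 'F' x 2 -> '2F'
  i=6: run of 'C' x 11 -> '11C'

RLE = 4C2F11C


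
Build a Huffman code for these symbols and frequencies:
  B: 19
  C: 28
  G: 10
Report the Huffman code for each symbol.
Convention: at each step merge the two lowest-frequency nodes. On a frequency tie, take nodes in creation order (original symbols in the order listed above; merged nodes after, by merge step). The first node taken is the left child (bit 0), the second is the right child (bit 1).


Huffman tree construction:
Step 1: Merge G(10) + B(19) = 29
Step 2: Merge C(28) + (G+B)(29) = 57
Read each symbol's code off the tree from the root (left child = 0, right child = 1).

Codes:
  B: 11 (length 2)
  C: 0 (length 1)
  G: 10 (length 2)
Average code length: 86/57 = 1.5088 bits/symbol


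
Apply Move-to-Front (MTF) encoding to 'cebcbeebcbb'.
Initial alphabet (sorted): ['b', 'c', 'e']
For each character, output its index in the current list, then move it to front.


MTF encoding:
'c': index 1 in ['b', 'c', 'e'] -> ['c', 'b', 'e']
'e': index 2 in ['c', 'b', 'e'] -> ['e', 'c', 'b']
'b': index 2 in ['e', 'c', 'b'] -> ['b', 'e', 'c']
'c': index 2 in ['b', 'e', 'c'] -> ['c', 'b', 'e']
'b': index 1 in ['c', 'b', 'e'] -> ['b', 'c', 'e']
'e': index 2 in ['b', 'c', 'e'] -> ['e', 'b', 'c']
'e': index 0 in ['e', 'b', 'c'] -> ['e', 'b', 'c']
'b': index 1 in ['e', 'b', 'c'] -> ['b', 'e', 'c']
'c': index 2 in ['b', 'e', 'c'] -> ['c', 'b', 'e']
'b': index 1 in ['c', 'b', 'e'] -> ['b', 'c', 'e']
'b': index 0 in ['b', 'c', 'e'] -> ['b', 'c', 'e']


Output: [1, 2, 2, 2, 1, 2, 0, 1, 2, 1, 0]


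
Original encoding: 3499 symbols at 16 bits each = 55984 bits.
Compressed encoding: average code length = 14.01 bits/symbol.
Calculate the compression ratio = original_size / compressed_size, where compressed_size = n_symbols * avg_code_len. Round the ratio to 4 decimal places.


original_size = n_symbols * orig_bits = 3499 * 16 = 55984 bits
compressed_size = n_symbols * avg_code_len = 3499 * 14.01 = 49020.99 bits
ratio = original_size / compressed_size = 55984 / 49020.99 = 1.142

Compression ratio = 1.142


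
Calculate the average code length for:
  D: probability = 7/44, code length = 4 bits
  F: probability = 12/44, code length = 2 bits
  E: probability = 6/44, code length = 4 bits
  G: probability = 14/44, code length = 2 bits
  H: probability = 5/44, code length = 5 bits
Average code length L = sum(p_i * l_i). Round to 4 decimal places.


Weighted contributions p_i * l_i:
  D: (7/44) * 4 = 28/44
  F: (12/44) * 2 = 24/44
  E: (6/44) * 4 = 24/44
  G: (14/44) * 2 = 28/44
  H: (5/44) * 5 = 25/44
Sum = (28 + 24 + 24 + 28 + 25)/44 = 129/44

L = 129/44 = 2.9318 bits/symbol


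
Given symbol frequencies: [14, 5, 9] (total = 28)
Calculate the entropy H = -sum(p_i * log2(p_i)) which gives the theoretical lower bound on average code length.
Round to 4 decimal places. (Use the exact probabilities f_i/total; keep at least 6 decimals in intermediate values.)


Per-symbol terms -p_i * log2(p_i) with p_i = f_i/28:
  p = 14/28 = 0.500000: log2(p) = -1.000000, -p*log2(p) = 0.500000
  p = 5/28 = 0.178571: log2(p) = -2.485427, -p*log2(p) = 0.443826
  p = 9/28 = 0.321429: log2(p) = -1.637430, -p*log2(p) = 0.526317
H = 0.500000 + 0.443826 + 0.526317 = 1.470143

H = 1.4701 bits/symbol


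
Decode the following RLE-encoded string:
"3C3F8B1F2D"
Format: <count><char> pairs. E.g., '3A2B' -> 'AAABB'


Expanding each <count><char> pair:
  3C -> 'CCC'
  3F -> 'FFF'
  8B -> 'BBBBBBBB'
  1F -> 'F'
  2D -> 'DD'

Decoded = CCCFFFBBBBBBBBFDD


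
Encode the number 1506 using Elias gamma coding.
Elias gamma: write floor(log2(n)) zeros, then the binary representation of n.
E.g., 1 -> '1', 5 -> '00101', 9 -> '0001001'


num_bits = floor(log2(1506)) + 1 = 11
leading_zeros = num_bits - 1 = 10
binary(1506) = 10111100010

Elias gamma(1506) = '0000000000' + '10111100010' = 000000000010111100010 (21 bits)


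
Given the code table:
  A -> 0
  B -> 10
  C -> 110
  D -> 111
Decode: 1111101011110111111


Decoding:
111 -> D
110 -> C
10 -> B
111 -> D
10 -> B
111 -> D
111 -> D


Result: DCBDBDD


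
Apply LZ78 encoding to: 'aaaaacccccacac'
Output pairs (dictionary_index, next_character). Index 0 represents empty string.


LZ78 encoding steps:
Dictionary: {0: ''}
Step 1: w='' (idx 0), next='a' -> output (0, 'a'), add 'a' as idx 1
Step 2: w='a' (idx 1), next='a' -> output (1, 'a'), add 'aa' as idx 2
Step 3: w='aa' (idx 2), next='c' -> output (2, 'c'), add 'aac' as idx 3
Step 4: w='' (idx 0), next='c' -> output (0, 'c'), add 'c' as idx 4
Step 5: w='c' (idx 4), next='c' -> output (4, 'c'), add 'cc' as idx 5
Step 6: w='c' (idx 4), next='a' -> output (4, 'a'), add 'ca' as idx 6
Step 7: w='ca' (idx 6), next='c' -> output (6, 'c'), add 'cac' as idx 7


Encoded: [(0, 'a'), (1, 'a'), (2, 'c'), (0, 'c'), (4, 'c'), (4, 'a'), (6, 'c')]


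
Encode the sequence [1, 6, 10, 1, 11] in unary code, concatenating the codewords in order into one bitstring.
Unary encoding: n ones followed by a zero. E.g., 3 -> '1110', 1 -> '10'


Encode each number as n ones followed by a terminating 0:
  1 -> 10 (2 bits)
  6 -> 1111110 (7 bits)
  10 -> 11111111110 (11 bits)
  1 -> 10 (2 bits)
  11 -> 111111111110 (12 bits)
Total length = 2 + 7 + 11 + 2 + 12 = 34 bits.

Unary([1, 6, 10, 1, 11]) = 1011111101111111111010111111111110 (34 bits)


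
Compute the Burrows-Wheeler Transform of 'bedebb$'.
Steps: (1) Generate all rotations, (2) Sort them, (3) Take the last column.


Rotations (sorted):
  0: $bedebb -> last char: b
  1: b$bedeb -> last char: b
  2: bb$bede -> last char: e
  3: bedebb$ -> last char: $
  4: debb$be -> last char: e
  5: ebb$bed -> last char: d
  6: edebb$b -> last char: b


BWT = bbe$edb


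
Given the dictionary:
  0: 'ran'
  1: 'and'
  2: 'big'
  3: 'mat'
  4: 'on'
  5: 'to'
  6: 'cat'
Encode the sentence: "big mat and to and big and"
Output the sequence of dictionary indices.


Look up each word in the dictionary:
  'big' -> 2
  'mat' -> 3
  'and' -> 1
  'to' -> 5
  'and' -> 1
  'big' -> 2
  'and' -> 1

Encoded: [2, 3, 1, 5, 1, 2, 1]


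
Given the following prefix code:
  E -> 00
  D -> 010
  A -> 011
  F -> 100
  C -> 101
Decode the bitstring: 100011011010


Decoding step by step:
Bits 100 -> F
Bits 011 -> A
Bits 011 -> A
Bits 010 -> D


Decoded message: FAAD


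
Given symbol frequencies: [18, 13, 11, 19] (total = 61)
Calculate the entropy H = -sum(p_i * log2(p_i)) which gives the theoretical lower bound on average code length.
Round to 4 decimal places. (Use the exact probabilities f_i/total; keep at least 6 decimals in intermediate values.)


Per-symbol terms -p_i * log2(p_i) with p_i = f_i/61:
  p = 18/61 = 0.295082: log2(p) = -1.760812, -p*log2(p) = 0.519584
  p = 13/61 = 0.213115: log2(p) = -2.230298, -p*log2(p) = 0.475309
  p = 11/61 = 0.180328: log2(p) = -2.471306, -p*log2(p) = 0.445645
  p = 19/61 = 0.311475: log2(p) = -1.682810, -p*log2(p) = 0.524154
H = 0.519584 + 0.475309 + 0.445645 + 0.524154 = 1.964692

H = 1.9647 bits/symbol


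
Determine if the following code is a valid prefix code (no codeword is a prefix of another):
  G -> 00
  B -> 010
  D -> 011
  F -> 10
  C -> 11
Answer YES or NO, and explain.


Checking each pair (does one codeword prefix another?):
  G='00' vs B='010': no prefix
  G='00' vs D='011': no prefix
  G='00' vs F='10': no prefix
  G='00' vs C='11': no prefix
  B='010' vs G='00': no prefix
  B='010' vs D='011': no prefix
  B='010' vs F='10': no prefix
  B='010' vs C='11': no prefix
  D='011' vs G='00': no prefix
  D='011' vs B='010': no prefix
  D='011' vs F='10': no prefix
  D='011' vs C='11': no prefix
  F='10' vs G='00': no prefix
  F='10' vs B='010': no prefix
  F='10' vs D='011': no prefix
  F='10' vs C='11': no prefix
  C='11' vs G='00': no prefix
  C='11' vs B='010': no prefix
  C='11' vs D='011': no prefix
  C='11' vs F='10': no prefix
No violation found over all pairs.

YES -- this is a valid prefix code. No codeword is a prefix of any other codeword.


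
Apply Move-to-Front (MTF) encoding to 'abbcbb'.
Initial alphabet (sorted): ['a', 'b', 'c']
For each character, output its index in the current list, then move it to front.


MTF encoding:
'a': index 0 in ['a', 'b', 'c'] -> ['a', 'b', 'c']
'b': index 1 in ['a', 'b', 'c'] -> ['b', 'a', 'c']
'b': index 0 in ['b', 'a', 'c'] -> ['b', 'a', 'c']
'c': index 2 in ['b', 'a', 'c'] -> ['c', 'b', 'a']
'b': index 1 in ['c', 'b', 'a'] -> ['b', 'c', 'a']
'b': index 0 in ['b', 'c', 'a'] -> ['b', 'c', 'a']


Output: [0, 1, 0, 2, 1, 0]


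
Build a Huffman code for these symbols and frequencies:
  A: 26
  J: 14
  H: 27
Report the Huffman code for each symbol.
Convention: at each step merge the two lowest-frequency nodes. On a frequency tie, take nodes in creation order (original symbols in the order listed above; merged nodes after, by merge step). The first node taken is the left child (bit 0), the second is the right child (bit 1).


Huffman tree construction:
Step 1: Merge J(14) + A(26) = 40
Step 2: Merge H(27) + (J+A)(40) = 67
Read each symbol's code off the tree from the root (left child = 0, right child = 1).

Codes:
  A: 11 (length 2)
  J: 10 (length 2)
  H: 0 (length 1)
Average code length: 107/67 = 1.5970 bits/symbol


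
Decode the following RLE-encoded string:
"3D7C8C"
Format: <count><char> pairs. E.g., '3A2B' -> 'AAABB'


Expanding each <count><char> pair:
  3D -> 'DDD'
  7C -> 'CCCCCCC'
  8C -> 'CCCCCCCC'

Decoded = DDDCCCCCCCCCCCCCCC


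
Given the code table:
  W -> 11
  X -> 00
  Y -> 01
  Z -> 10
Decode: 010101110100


Decoding:
01 -> Y
01 -> Y
01 -> Y
11 -> W
01 -> Y
00 -> X


Result: YYYWYX


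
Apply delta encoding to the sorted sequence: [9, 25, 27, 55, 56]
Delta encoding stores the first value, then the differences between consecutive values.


First value: 9
Deltas:
  25 - 9 = 16
  27 - 25 = 2
  55 - 27 = 28
  56 - 55 = 1


Delta encoded: [9, 16, 2, 28, 1]


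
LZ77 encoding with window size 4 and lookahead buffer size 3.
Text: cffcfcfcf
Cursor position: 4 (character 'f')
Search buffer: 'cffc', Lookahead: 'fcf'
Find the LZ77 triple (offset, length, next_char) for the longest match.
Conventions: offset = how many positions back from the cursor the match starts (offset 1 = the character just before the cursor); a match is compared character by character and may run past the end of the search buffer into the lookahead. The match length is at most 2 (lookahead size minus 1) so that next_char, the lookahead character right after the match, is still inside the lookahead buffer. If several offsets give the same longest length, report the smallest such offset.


Try each offset into the search buffer:
  offset=1 (pos 3, char 'c'): match length 0
  offset=2 (pos 2, char 'f'): match length 2
  offset=3 (pos 1, char 'f'): match length 1
  offset=4 (pos 0, char 'c'): match length 0
Longest match has length 2 at offset 2.
next_char = character at position 4 + 2 = 6 -> 'f'

Best match: offset=2, length=2 (matching 'fc' starting at position 2)
LZ77 triple: (2, 2, 'f')


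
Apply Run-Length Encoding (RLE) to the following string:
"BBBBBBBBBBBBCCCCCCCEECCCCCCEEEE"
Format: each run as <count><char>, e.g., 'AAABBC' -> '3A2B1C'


Scanning runs left to right:
  i=0: run of 'B' x 12 -> '12B'
  i=12: run of 'C' x 7 -> '7C'
  i=19: run of 'E' x 2 -> '2E'
  i=21: run of 'C' x 6 -> '6C'
  i=27: run of 'E' x 4 -> '4E'

RLE = 12B7C2E6C4E


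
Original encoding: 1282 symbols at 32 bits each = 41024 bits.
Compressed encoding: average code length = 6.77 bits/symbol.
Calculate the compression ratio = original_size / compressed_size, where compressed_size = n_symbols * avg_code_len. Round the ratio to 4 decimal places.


original_size = n_symbols * orig_bits = 1282 * 32 = 41024 bits
compressed_size = n_symbols * avg_code_len = 1282 * 6.77 = 8679.14 bits
ratio = original_size / compressed_size = 41024 / 8679.14 = 4.7267

Compression ratio = 4.7267


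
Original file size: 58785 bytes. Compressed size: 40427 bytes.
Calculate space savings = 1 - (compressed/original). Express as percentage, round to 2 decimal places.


ratio = compressed/original = 40427/58785 = 0.687709
savings = 1 - ratio = 1 - 0.687709 = 0.312291
as a percentage: 0.312291 * 100 = 31.23%

Space savings = 1 - 40427/58785 = 31.23%


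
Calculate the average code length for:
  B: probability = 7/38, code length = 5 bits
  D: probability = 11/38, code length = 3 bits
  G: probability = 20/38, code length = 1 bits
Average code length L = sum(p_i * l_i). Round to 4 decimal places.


Weighted contributions p_i * l_i:
  B: (7/38) * 5 = 35/38
  D: (11/38) * 3 = 33/38
  G: (20/38) * 1 = 20/38
Sum = (35 + 33 + 20)/38 = 88/38

L = 88/38 = 2.3158 bits/symbol


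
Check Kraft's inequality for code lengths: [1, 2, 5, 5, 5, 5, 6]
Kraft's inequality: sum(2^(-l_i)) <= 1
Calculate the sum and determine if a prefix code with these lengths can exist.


Sum = 2^(-1) + 2^(-2) + 2^(-5) + 2^(-5) + 2^(-5) + 2^(-5) + 2^(-6)
    = 0.5 + 0.25 + 0.03125 + 0.03125 + 0.03125 + 0.03125 + 0.015625
    = 57/64 = 0.890625
Since 0.890625 <= 1, Kraft's inequality IS satisfied.
A prefix code with these lengths CAN exist.

Kraft sum = 0.890625. Satisfied.


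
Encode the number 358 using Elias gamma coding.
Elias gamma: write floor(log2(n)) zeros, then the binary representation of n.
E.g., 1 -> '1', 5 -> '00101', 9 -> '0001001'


num_bits = floor(log2(358)) + 1 = 9
leading_zeros = num_bits - 1 = 8
binary(358) = 101100110

Elias gamma(358) = '00000000' + '101100110' = 00000000101100110 (17 bits)


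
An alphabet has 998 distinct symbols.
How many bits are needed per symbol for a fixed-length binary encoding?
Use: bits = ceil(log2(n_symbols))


log2(998) = 9.9629
Bracket: 2^9 = 512 < 998 <= 2^10 = 1024
So ceil(log2(998)) = 10

bits = ceil(log2(998)) = ceil(9.9629) = 10 bits


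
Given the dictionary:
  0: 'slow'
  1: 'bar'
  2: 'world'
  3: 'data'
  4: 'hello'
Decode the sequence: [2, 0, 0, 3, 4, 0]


Look up each index in the dictionary:
  2 -> 'world'
  0 -> 'slow'
  0 -> 'slow'
  3 -> 'data'
  4 -> 'hello'
  0 -> 'slow'

Decoded: "world slow slow data hello slow"


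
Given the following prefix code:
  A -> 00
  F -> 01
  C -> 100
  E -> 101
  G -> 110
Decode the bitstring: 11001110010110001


Decoding step by step:
Bits 110 -> G
Bits 01 -> F
Bits 110 -> G
Bits 01 -> F
Bits 01 -> F
Bits 100 -> C
Bits 01 -> F


Decoded message: GFGFFCF


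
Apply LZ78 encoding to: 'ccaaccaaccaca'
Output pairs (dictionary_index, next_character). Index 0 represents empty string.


LZ78 encoding steps:
Dictionary: {0: ''}
Step 1: w='' (idx 0), next='c' -> output (0, 'c'), add 'c' as idx 1
Step 2: w='c' (idx 1), next='a' -> output (1, 'a'), add 'ca' as idx 2
Step 3: w='' (idx 0), next='a' -> output (0, 'a'), add 'a' as idx 3
Step 4: w='c' (idx 1), next='c' -> output (1, 'c'), add 'cc' as idx 4
Step 5: w='a' (idx 3), next='a' -> output (3, 'a'), add 'aa' as idx 5
Step 6: w='cc' (idx 4), next='a' -> output (4, 'a'), add 'cca' as idx 6
Step 7: w='ca' (idx 2), end of input -> output (2, '')


Encoded: [(0, 'c'), (1, 'a'), (0, 'a'), (1, 'c'), (3, 'a'), (4, 'a'), (2, '')]


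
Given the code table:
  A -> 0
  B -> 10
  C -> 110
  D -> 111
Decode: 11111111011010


Decoding:
111 -> D
111 -> D
110 -> C
110 -> C
10 -> B


Result: DDCCB


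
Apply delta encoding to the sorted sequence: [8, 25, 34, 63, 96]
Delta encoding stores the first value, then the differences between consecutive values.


First value: 8
Deltas:
  25 - 8 = 17
  34 - 25 = 9
  63 - 34 = 29
  96 - 63 = 33


Delta encoded: [8, 17, 9, 29, 33]


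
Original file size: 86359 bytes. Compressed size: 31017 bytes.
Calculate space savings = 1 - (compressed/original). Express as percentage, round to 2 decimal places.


ratio = compressed/original = 31017/86359 = 0.359163
savings = 1 - ratio = 1 - 0.359163 = 0.640837
as a percentage: 0.640837 * 100 = 64.08%

Space savings = 1 - 31017/86359 = 64.08%


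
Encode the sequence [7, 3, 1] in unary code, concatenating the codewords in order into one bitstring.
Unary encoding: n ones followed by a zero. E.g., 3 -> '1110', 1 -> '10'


Encode each number as n ones followed by a terminating 0:
  7 -> 11111110 (8 bits)
  3 -> 1110 (4 bits)
  1 -> 10 (2 bits)
Total length = 8 + 4 + 2 = 14 bits.

Unary([7, 3, 1]) = 11111110111010 (14 bits)


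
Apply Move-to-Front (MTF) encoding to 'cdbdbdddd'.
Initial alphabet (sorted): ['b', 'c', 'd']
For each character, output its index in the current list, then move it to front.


MTF encoding:
'c': index 1 in ['b', 'c', 'd'] -> ['c', 'b', 'd']
'd': index 2 in ['c', 'b', 'd'] -> ['d', 'c', 'b']
'b': index 2 in ['d', 'c', 'b'] -> ['b', 'd', 'c']
'd': index 1 in ['b', 'd', 'c'] -> ['d', 'b', 'c']
'b': index 1 in ['d', 'b', 'c'] -> ['b', 'd', 'c']
'd': index 1 in ['b', 'd', 'c'] -> ['d', 'b', 'c']
'd': index 0 in ['d', 'b', 'c'] -> ['d', 'b', 'c']
'd': index 0 in ['d', 'b', 'c'] -> ['d', 'b', 'c']
'd': index 0 in ['d', 'b', 'c'] -> ['d', 'b', 'c']


Output: [1, 2, 2, 1, 1, 1, 0, 0, 0]


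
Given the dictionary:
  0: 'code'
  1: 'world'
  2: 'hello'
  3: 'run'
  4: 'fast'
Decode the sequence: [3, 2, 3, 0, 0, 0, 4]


Look up each index in the dictionary:
  3 -> 'run'
  2 -> 'hello'
  3 -> 'run'
  0 -> 'code'
  0 -> 'code'
  0 -> 'code'
  4 -> 'fast'

Decoded: "run hello run code code code fast"


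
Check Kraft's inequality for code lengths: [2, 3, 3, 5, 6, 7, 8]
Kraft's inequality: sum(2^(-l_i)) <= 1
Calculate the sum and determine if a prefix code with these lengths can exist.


Sum = 2^(-2) + 2^(-3) + 2^(-3) + 2^(-5) + 2^(-6) + 2^(-7) + 2^(-8)
    = 0.25 + 0.125 + 0.125 + 0.03125 + 0.015625 + 0.0078125 + 0.00390625
    = 143/256 = 0.55859375
Since 0.55859375 <= 1, Kraft's inequality IS satisfied.
A prefix code with these lengths CAN exist.

Kraft sum = 0.55859375. Satisfied.


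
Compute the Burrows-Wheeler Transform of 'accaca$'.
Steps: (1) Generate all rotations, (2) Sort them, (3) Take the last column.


Rotations (sorted):
  0: $accaca -> last char: a
  1: a$accac -> last char: c
  2: aca$acc -> last char: c
  3: accaca$ -> last char: $
  4: ca$acca -> last char: a
  5: caca$ac -> last char: c
  6: ccaca$a -> last char: a


BWT = acc$aca


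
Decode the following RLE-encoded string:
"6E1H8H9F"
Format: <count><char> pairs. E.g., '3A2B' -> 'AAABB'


Expanding each <count><char> pair:
  6E -> 'EEEEEE'
  1H -> 'H'
  8H -> 'HHHHHHHH'
  9F -> 'FFFFFFFFF'

Decoded = EEEEEEHHHHHHHHHFFFFFFFFF


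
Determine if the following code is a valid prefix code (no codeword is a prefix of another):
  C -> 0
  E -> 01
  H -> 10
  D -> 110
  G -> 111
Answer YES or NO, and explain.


Checking each pair (does one codeword prefix another?):
  C='0' vs E='01': prefix -- VIOLATION

NO -- this is NOT a valid prefix code. C (0) is a prefix of E (01).


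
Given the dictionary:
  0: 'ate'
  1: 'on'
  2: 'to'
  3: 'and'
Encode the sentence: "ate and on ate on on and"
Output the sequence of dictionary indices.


Look up each word in the dictionary:
  'ate' -> 0
  'and' -> 3
  'on' -> 1
  'ate' -> 0
  'on' -> 1
  'on' -> 1
  'and' -> 3

Encoded: [0, 3, 1, 0, 1, 1, 3]


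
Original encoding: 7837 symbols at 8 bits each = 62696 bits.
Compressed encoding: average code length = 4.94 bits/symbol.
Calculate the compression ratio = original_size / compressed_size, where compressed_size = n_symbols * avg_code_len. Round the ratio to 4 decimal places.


original_size = n_symbols * orig_bits = 7837 * 8 = 62696 bits
compressed_size = n_symbols * avg_code_len = 7837 * 4.94 = 38714.78 bits
ratio = original_size / compressed_size = 62696 / 38714.78 = 1.6194

Compression ratio = 1.6194


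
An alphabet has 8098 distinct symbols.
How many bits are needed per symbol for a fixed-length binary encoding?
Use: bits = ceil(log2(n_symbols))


log2(8098) = 12.9833
Bracket: 2^12 = 4096 < 8098 <= 2^13 = 8192
So ceil(log2(8098)) = 13

bits = ceil(log2(8098)) = ceil(12.9833) = 13 bits


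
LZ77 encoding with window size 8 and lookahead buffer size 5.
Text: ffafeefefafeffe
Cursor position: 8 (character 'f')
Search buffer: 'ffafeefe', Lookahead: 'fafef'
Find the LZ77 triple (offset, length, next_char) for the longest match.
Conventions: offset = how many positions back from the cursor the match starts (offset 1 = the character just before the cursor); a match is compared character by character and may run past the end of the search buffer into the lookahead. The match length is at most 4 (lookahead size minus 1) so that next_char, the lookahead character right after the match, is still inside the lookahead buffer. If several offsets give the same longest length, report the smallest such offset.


Try each offset into the search buffer:
  offset=1 (pos 7, char 'e'): match length 0
  offset=2 (pos 6, char 'f'): match length 1
  offset=3 (pos 5, char 'e'): match length 0
  offset=4 (pos 4, char 'e'): match length 0
  offset=5 (pos 3, char 'f'): match length 1
  offset=6 (pos 2, char 'a'): match length 0
  offset=7 (pos 1, char 'f'): match length 4
  offset=8 (pos 0, char 'f'): match length 1
Longest match has length 4 at offset 7.
next_char = character at position 8 + 4 = 12 -> 'f'

Best match: offset=7, length=4 (matching 'fafe' starting at position 1)
LZ77 triple: (7, 4, 'f')


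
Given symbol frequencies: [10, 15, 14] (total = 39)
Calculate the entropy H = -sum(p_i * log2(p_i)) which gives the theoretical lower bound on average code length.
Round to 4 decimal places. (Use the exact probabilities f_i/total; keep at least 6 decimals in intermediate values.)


Per-symbol terms -p_i * log2(p_i) with p_i = f_i/39:
  p = 10/39 = 0.256410: log2(p) = -1.963474, -p*log2(p) = 0.503455
  p = 15/39 = 0.384615: log2(p) = -1.378512, -p*log2(p) = 0.530197
  p = 14/39 = 0.358974: log2(p) = -1.478047, -p*log2(p) = 0.530581
H = 0.503455 + 0.530197 + 0.530581 = 1.564233

H = 1.5642 bits/symbol


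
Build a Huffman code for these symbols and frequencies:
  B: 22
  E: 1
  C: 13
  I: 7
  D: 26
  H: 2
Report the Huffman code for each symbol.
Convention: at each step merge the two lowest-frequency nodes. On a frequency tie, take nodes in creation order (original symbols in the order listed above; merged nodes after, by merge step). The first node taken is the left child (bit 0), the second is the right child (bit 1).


Huffman tree construction:
Step 1: Merge E(1) + H(2) = 3
Step 2: Merge (E+H)(3) + I(7) = 10
Step 3: Merge ((E+H)+I)(10) + C(13) = 23
Step 4: Merge B(22) + (((E+H)+I)+C)(23) = 45
Step 5: Merge D(26) + (B+(((E+H)+I)+C))(45) = 71
Read each symbol's code off the tree from the root (left child = 0, right child = 1).

Codes:
  B: 10 (length 2)
  E: 11000 (length 5)
  C: 111 (length 3)
  I: 1101 (length 4)
  D: 0 (length 1)
  H: 11001 (length 5)
Average code length: 152/71 = 2.1408 bits/symbol


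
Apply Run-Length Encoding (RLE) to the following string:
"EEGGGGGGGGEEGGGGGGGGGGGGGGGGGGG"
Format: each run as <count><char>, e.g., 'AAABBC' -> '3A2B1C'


Scanning runs left to right:
  i=0: run of 'E' x 2 -> '2E'
  i=2: run of 'G' x 8 -> '8G'
  i=10: run of 'E' x 2 -> '2E'
  i=12: run of 'G' x 19 -> '19G'

RLE = 2E8G2E19G


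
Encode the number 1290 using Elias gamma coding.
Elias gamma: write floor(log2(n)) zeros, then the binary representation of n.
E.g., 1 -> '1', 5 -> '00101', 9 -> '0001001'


num_bits = floor(log2(1290)) + 1 = 11
leading_zeros = num_bits - 1 = 10
binary(1290) = 10100001010

Elias gamma(1290) = '0000000000' + '10100001010' = 000000000010100001010 (21 bits)


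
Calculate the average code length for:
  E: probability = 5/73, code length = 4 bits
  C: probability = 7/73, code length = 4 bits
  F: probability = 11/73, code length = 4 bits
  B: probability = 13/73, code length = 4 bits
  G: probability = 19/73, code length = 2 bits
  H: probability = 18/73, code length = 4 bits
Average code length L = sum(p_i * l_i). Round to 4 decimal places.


Weighted contributions p_i * l_i:
  E: (5/73) * 4 = 20/73
  C: (7/73) * 4 = 28/73
  F: (11/73) * 4 = 44/73
  B: (13/73) * 4 = 52/73
  G: (19/73) * 2 = 38/73
  H: (18/73) * 4 = 72/73
Sum = (20 + 28 + 44 + 52 + 38 + 72)/73 = 254/73

L = 254/73 = 3.4795 bits/symbol


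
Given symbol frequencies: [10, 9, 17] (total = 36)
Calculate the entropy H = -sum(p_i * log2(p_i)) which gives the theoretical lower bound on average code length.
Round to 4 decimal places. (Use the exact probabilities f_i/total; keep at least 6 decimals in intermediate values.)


Per-symbol terms -p_i * log2(p_i) with p_i = f_i/36:
  p = 10/36 = 0.277778: log2(p) = -1.847997, -p*log2(p) = 0.513332
  p = 9/36 = 0.250000: log2(p) = -2.000000, -p*log2(p) = 0.500000
  p = 17/36 = 0.472222: log2(p) = -1.082462, -p*log2(p) = 0.511163
H = 0.513332 + 0.500000 + 0.511163 = 1.524495

H = 1.5245 bits/symbol


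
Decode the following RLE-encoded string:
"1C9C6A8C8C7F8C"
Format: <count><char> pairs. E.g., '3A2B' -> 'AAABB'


Expanding each <count><char> pair:
  1C -> 'C'
  9C -> 'CCCCCCCCC'
  6A -> 'AAAAAA'
  8C -> 'CCCCCCCC'
  8C -> 'CCCCCCCC'
  7F -> 'FFFFFFF'
  8C -> 'CCCCCCCC'

Decoded = CCCCCCCCCCAAAAAACCCCCCCCCCCCCCCCFFFFFFFCCCCCCCC


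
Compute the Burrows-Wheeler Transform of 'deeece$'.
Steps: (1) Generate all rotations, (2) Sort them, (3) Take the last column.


Rotations (sorted):
  0: $deeece -> last char: e
  1: ce$deee -> last char: e
  2: deeece$ -> last char: $
  3: e$deeec -> last char: c
  4: ece$dee -> last char: e
  5: eece$de -> last char: e
  6: eeece$d -> last char: d


BWT = ee$ceed


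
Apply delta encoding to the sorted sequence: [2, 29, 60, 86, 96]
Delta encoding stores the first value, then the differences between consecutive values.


First value: 2
Deltas:
  29 - 2 = 27
  60 - 29 = 31
  86 - 60 = 26
  96 - 86 = 10


Delta encoded: [2, 27, 31, 26, 10]


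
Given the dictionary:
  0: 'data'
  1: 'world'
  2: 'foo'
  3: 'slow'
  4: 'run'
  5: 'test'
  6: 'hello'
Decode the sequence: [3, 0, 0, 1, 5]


Look up each index in the dictionary:
  3 -> 'slow'
  0 -> 'data'
  0 -> 'data'
  1 -> 'world'
  5 -> 'test'

Decoded: "slow data data world test"


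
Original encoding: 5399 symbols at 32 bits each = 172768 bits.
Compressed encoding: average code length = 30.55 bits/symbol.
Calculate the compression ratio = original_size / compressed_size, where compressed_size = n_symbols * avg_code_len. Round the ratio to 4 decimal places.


original_size = n_symbols * orig_bits = 5399 * 32 = 172768 bits
compressed_size = n_symbols * avg_code_len = 5399 * 30.55 = 164939.45 bits
ratio = original_size / compressed_size = 172768 / 164939.45 = 1.0475

Compression ratio = 1.0475


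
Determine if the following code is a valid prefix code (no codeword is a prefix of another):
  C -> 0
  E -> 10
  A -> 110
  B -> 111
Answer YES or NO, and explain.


Checking each pair (does one codeword prefix another?):
  C='0' vs E='10': no prefix
  C='0' vs A='110': no prefix
  C='0' vs B='111': no prefix
  E='10' vs C='0': no prefix
  E='10' vs A='110': no prefix
  E='10' vs B='111': no prefix
  A='110' vs C='0': no prefix
  A='110' vs E='10': no prefix
  A='110' vs B='111': no prefix
  B='111' vs C='0': no prefix
  B='111' vs E='10': no prefix
  B='111' vs A='110': no prefix
No violation found over all pairs.

YES -- this is a valid prefix code. No codeword is a prefix of any other codeword.


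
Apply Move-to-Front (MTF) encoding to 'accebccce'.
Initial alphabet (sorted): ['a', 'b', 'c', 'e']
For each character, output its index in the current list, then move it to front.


MTF encoding:
'a': index 0 in ['a', 'b', 'c', 'e'] -> ['a', 'b', 'c', 'e']
'c': index 2 in ['a', 'b', 'c', 'e'] -> ['c', 'a', 'b', 'e']
'c': index 0 in ['c', 'a', 'b', 'e'] -> ['c', 'a', 'b', 'e']
'e': index 3 in ['c', 'a', 'b', 'e'] -> ['e', 'c', 'a', 'b']
'b': index 3 in ['e', 'c', 'a', 'b'] -> ['b', 'e', 'c', 'a']
'c': index 2 in ['b', 'e', 'c', 'a'] -> ['c', 'b', 'e', 'a']
'c': index 0 in ['c', 'b', 'e', 'a'] -> ['c', 'b', 'e', 'a']
'c': index 0 in ['c', 'b', 'e', 'a'] -> ['c', 'b', 'e', 'a']
'e': index 2 in ['c', 'b', 'e', 'a'] -> ['e', 'c', 'b', 'a']


Output: [0, 2, 0, 3, 3, 2, 0, 0, 2]


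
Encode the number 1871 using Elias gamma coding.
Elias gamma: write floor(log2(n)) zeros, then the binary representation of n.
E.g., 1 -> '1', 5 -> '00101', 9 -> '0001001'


num_bits = floor(log2(1871)) + 1 = 11
leading_zeros = num_bits - 1 = 10
binary(1871) = 11101001111

Elias gamma(1871) = '0000000000' + '11101001111' = 000000000011101001111 (21 bits)


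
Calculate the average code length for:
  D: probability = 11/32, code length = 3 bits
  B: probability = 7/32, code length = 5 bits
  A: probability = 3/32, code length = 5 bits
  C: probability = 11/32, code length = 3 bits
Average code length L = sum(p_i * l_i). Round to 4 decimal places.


Weighted contributions p_i * l_i:
  D: (11/32) * 3 = 33/32
  B: (7/32) * 5 = 35/32
  A: (3/32) * 5 = 15/32
  C: (11/32) * 3 = 33/32
Sum = (33 + 35 + 15 + 33)/32 = 116/32

L = 116/32 = 3.6250 bits/symbol


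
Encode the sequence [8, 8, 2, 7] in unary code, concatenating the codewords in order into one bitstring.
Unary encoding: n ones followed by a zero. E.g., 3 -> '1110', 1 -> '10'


Encode each number as n ones followed by a terminating 0:
  8 -> 111111110 (9 bits)
  8 -> 111111110 (9 bits)
  2 -> 110 (3 bits)
  7 -> 11111110 (8 bits)
Total length = 9 + 9 + 3 + 8 = 29 bits.

Unary([8, 8, 2, 7]) = 11111111011111111011011111110 (29 bits)


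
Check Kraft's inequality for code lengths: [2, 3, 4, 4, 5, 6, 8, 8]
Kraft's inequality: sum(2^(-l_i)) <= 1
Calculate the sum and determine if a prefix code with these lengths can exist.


Sum = 2^(-2) + 2^(-3) + 2^(-4) + 2^(-4) + 2^(-5) + 2^(-6) + 2^(-8) + 2^(-8)
    = 0.25 + 0.125 + 0.0625 + 0.0625 + 0.03125 + 0.015625 + 0.00390625 + 0.00390625
    = 142/256 = 0.5546875
Since 0.5546875 <= 1, Kraft's inequality IS satisfied.
A prefix code with these lengths CAN exist.

Kraft sum = 0.5546875. Satisfied.


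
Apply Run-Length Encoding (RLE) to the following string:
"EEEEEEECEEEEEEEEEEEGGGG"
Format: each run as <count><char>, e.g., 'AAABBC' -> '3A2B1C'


Scanning runs left to right:
  i=0: run of 'E' x 7 -> '7E'
  i=7: run of 'C' x 1 -> '1C'
  i=8: run of 'E' x 11 -> '11E'
  i=19: run of 'G' x 4 -> '4G'

RLE = 7E1C11E4G


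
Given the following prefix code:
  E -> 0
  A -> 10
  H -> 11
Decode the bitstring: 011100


Decoding step by step:
Bits 0 -> E
Bits 11 -> H
Bits 10 -> A
Bits 0 -> E


Decoded message: EHAE


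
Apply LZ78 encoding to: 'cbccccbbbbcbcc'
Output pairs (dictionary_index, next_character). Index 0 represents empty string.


LZ78 encoding steps:
Dictionary: {0: ''}
Step 1: w='' (idx 0), next='c' -> output (0, 'c'), add 'c' as idx 1
Step 2: w='' (idx 0), next='b' -> output (0, 'b'), add 'b' as idx 2
Step 3: w='c' (idx 1), next='c' -> output (1, 'c'), add 'cc' as idx 3
Step 4: w='cc' (idx 3), next='b' -> output (3, 'b'), add 'ccb' as idx 4
Step 5: w='b' (idx 2), next='b' -> output (2, 'b'), add 'bb' as idx 5
Step 6: w='b' (idx 2), next='c' -> output (2, 'c'), add 'bc' as idx 6
Step 7: w='bc' (idx 6), next='c' -> output (6, 'c'), add 'bcc' as idx 7


Encoded: [(0, 'c'), (0, 'b'), (1, 'c'), (3, 'b'), (2, 'b'), (2, 'c'), (6, 'c')]


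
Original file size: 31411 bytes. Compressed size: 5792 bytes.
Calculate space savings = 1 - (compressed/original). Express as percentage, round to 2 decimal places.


ratio = compressed/original = 5792/31411 = 0.184394
savings = 1 - ratio = 1 - 0.184394 = 0.815606
as a percentage: 0.815606 * 100 = 81.56%

Space savings = 1 - 5792/31411 = 81.56%


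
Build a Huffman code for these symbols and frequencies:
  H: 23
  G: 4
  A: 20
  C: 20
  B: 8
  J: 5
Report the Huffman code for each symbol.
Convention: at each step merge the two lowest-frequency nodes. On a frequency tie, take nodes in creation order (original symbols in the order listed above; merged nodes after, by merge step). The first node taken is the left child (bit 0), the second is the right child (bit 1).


Huffman tree construction:
Step 1: Merge G(4) + J(5) = 9
Step 2: Merge B(8) + (G+J)(9) = 17
Step 3: Merge (B+(G+J))(17) + A(20) = 37
Step 4: Merge C(20) + H(23) = 43
Step 5: Merge ((B+(G+J))+A)(37) + (C+H)(43) = 80
Read each symbol's code off the tree from the root (left child = 0, right child = 1).

Codes:
  H: 11 (length 2)
  G: 0010 (length 4)
  A: 01 (length 2)
  C: 10 (length 2)
  B: 000 (length 3)
  J: 0011 (length 4)
Average code length: 186/80 = 2.3250 bits/symbol


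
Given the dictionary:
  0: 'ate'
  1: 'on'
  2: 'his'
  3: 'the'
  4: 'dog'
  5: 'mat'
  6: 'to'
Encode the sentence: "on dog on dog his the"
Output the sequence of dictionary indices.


Look up each word in the dictionary:
  'on' -> 1
  'dog' -> 4
  'on' -> 1
  'dog' -> 4
  'his' -> 2
  'the' -> 3

Encoded: [1, 4, 1, 4, 2, 3]


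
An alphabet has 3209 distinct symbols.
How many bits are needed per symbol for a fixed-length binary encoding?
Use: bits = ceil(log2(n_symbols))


log2(3209) = 11.6479
Bracket: 2^11 = 2048 < 3209 <= 2^12 = 4096
So ceil(log2(3209)) = 12

bits = ceil(log2(3209)) = ceil(11.6479) = 12 bits


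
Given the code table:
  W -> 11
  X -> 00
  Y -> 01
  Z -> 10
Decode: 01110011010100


Decoding:
01 -> Y
11 -> W
00 -> X
11 -> W
01 -> Y
01 -> Y
00 -> X


Result: YWXWYYX


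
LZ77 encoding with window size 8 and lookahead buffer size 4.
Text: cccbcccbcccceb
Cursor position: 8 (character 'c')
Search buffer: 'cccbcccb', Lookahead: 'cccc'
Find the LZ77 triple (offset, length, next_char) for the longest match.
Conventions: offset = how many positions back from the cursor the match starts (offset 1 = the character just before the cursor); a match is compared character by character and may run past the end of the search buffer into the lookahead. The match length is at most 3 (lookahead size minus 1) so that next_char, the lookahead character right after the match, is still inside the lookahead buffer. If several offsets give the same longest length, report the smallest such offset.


Try each offset into the search buffer:
  offset=1 (pos 7, char 'b'): match length 0
  offset=2 (pos 6, char 'c'): match length 1
  offset=3 (pos 5, char 'c'): match length 2
  offset=4 (pos 4, char 'c'): match length 3
  offset=5 (pos 3, char 'b'): match length 0
  offset=6 (pos 2, char 'c'): match length 1
  offset=7 (pos 1, char 'c'): match length 2
  offset=8 (pos 0, char 'c'): match length 3
Longest match has length 3, found at offsets 4, 8; take the smallest, offset 4.
next_char = character at position 8 + 3 = 11 -> 'c'

Best match: offset=4, length=3 (matching 'ccc' starting at position 4)
LZ77 triple: (4, 3, 'c')
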